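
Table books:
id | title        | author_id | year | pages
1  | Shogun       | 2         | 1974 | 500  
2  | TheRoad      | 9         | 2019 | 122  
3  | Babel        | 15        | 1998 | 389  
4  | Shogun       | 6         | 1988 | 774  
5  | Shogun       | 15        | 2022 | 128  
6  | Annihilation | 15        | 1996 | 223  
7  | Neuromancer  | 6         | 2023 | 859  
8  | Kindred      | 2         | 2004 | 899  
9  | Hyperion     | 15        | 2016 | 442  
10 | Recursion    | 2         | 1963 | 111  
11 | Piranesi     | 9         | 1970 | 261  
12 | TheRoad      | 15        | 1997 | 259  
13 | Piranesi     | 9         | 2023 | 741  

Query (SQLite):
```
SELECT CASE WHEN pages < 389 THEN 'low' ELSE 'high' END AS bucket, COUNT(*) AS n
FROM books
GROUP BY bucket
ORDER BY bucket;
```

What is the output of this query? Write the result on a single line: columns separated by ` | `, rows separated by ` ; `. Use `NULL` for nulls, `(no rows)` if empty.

high | 7 ; low | 6

Bucket rows by pages < 389 → 'low' else 'high'; count each bucket.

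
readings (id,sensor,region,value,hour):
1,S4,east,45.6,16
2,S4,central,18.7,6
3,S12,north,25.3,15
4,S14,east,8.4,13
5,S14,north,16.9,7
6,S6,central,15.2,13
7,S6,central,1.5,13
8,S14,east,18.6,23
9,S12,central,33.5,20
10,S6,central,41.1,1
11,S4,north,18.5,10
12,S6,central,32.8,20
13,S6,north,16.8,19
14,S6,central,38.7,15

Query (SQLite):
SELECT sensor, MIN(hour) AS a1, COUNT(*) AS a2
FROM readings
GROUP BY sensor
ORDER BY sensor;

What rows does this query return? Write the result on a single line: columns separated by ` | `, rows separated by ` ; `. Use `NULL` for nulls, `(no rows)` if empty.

S12 | 15 | 2 ; S14 | 7 | 3 ; S4 | 6 | 3 ; S6 | 1 | 6

Group readings by sensor.
Per group compute: MIN(hour), COUNT(*).
  S12: ids {3, 9} → MIN(hour)=15, COUNT(*)=2
  S14: ids {4, 5, 8} → MIN(hour)=7, COUNT(*)=3
  S4: ids {1, 2, 11} → MIN(hour)=6, COUNT(*)=3
  S6: ids {6, 7, 10, 12, 13, 14} → MIN(hour)=1, COUNT(*)=6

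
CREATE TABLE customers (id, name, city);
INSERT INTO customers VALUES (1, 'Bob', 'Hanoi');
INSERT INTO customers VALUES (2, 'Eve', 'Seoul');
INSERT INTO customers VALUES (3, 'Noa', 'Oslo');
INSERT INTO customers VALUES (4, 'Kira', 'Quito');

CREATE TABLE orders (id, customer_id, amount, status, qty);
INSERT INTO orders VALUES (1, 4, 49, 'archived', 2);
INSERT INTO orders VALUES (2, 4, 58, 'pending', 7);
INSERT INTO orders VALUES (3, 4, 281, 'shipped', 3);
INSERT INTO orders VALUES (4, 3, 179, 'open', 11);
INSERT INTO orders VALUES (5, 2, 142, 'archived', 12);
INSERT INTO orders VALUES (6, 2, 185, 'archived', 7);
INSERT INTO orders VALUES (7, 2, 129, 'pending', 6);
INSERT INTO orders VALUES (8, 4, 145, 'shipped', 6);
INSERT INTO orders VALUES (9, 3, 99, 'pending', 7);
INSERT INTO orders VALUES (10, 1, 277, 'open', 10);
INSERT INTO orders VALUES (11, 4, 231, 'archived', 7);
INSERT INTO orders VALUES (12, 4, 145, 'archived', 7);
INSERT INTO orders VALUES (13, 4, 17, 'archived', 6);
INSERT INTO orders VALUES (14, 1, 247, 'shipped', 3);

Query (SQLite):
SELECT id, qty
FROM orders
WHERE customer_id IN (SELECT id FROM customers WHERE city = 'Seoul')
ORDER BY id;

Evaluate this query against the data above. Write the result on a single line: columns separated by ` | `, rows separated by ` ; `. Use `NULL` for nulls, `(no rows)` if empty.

Inner query: customers.id where city = 'Seoul'.
Outer: keep orders rows whose customer_id is in that set.
Inner query → {2}

5 | 12 ; 6 | 7 ; 7 | 6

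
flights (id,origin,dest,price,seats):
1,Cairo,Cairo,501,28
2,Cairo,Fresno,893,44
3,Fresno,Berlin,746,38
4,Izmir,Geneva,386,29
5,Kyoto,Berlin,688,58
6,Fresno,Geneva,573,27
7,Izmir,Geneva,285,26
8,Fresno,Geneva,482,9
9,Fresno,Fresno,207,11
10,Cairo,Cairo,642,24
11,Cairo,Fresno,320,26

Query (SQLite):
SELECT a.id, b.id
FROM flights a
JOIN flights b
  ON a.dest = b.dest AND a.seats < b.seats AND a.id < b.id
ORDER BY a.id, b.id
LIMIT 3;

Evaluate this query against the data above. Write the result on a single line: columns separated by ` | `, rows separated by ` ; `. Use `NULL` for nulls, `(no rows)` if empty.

Pairs (a,b) with same dest, a.seats < b.seats, a.id < b.id.
dest groups: Berlin:{3,5} Cairo:{1,10} Fresno:{2,9,11} Geneva:{4,6,7,8}
Ordered by (a.id, b.id); first 3.

3 | 5 ; 9 | 11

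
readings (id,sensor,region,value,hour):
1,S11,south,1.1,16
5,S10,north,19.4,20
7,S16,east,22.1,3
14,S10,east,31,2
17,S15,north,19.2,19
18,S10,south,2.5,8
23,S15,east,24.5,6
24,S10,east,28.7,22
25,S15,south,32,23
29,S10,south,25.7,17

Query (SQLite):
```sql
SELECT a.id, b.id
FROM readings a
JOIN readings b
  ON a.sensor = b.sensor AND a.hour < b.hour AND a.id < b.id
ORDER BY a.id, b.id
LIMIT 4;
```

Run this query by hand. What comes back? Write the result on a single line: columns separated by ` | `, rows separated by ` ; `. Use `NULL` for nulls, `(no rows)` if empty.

5 | 24 ; 14 | 18 ; 14 | 24 ; 14 | 29

Pairs (a,b) with same sensor, a.hour < b.hour, a.id < b.id.
sensor groups: S10:{5,14,18,24,29} S11:{1} S15:{17,23,25} S16:{7}
Ordered by (a.id, b.id); first 4.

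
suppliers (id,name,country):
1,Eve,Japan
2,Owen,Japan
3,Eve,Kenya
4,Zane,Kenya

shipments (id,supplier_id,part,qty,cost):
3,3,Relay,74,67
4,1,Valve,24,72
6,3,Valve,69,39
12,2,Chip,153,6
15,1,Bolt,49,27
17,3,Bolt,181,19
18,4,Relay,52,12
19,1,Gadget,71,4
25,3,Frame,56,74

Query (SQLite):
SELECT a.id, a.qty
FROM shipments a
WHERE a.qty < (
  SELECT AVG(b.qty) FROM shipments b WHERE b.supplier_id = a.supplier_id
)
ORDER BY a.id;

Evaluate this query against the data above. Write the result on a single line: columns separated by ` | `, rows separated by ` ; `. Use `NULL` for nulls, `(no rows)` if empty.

3 | 74 ; 4 | 24 ; 6 | 69 ; 25 | 56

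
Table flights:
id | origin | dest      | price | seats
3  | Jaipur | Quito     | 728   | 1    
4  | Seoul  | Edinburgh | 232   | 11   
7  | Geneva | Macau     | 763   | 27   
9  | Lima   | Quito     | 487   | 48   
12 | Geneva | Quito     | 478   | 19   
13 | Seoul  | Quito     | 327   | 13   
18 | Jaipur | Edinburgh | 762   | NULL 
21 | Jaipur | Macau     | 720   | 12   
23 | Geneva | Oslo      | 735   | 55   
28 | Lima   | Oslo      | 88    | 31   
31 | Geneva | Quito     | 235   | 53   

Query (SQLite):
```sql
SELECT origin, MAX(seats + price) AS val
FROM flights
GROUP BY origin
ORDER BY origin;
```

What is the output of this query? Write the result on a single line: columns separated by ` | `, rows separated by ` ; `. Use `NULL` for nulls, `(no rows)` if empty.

Geneva | 790 ; Jaipur | 732 ; Lima | 535 ; Seoul | 340

For each row compute seats + price.
Group by origin; take MAX of the expression per group.
  Geneva: ids {7, 12, 23, 31} → MAX(seats + price)=790
  Jaipur: ids {3, 18, 21} → MAX(seats + price)=732
  Lima: ids {9, 28} → MAX(seats + price)=535
  Seoul: ids {4, 13} → MAX(seats + price)=340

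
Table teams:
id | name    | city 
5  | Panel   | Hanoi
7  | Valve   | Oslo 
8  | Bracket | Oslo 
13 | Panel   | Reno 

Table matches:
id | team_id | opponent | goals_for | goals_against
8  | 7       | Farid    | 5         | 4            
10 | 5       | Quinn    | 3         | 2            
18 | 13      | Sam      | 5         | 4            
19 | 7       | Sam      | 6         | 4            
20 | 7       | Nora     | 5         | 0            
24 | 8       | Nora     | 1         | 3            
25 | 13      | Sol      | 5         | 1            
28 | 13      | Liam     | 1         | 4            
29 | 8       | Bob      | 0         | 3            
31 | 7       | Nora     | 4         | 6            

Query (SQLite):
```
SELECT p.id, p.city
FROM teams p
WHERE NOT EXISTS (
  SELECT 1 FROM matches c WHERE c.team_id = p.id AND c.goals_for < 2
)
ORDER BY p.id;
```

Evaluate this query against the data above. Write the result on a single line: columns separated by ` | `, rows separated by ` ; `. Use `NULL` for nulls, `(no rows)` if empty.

For each teams row, check whether any matches with matching team_id has goals_for < 2.
Keep rows where that is false.

5 | Hanoi ; 7 | Oslo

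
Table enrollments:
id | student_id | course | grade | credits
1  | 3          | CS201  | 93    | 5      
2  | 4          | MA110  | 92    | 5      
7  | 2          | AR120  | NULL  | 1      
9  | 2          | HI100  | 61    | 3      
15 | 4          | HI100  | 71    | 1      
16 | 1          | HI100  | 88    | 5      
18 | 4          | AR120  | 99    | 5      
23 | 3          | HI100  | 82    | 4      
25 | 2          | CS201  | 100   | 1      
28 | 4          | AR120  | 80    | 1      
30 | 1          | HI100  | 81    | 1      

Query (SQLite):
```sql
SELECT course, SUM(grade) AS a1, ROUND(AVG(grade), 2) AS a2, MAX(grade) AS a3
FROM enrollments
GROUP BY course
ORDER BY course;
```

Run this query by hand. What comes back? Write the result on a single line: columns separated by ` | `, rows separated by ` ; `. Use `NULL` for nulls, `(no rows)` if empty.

AR120 | 179 | 89.5 | 99 ; CS201 | 193 | 96.5 | 100 ; HI100 | 383 | 76.6 | 88 ; MA110 | 92 | 92 | 92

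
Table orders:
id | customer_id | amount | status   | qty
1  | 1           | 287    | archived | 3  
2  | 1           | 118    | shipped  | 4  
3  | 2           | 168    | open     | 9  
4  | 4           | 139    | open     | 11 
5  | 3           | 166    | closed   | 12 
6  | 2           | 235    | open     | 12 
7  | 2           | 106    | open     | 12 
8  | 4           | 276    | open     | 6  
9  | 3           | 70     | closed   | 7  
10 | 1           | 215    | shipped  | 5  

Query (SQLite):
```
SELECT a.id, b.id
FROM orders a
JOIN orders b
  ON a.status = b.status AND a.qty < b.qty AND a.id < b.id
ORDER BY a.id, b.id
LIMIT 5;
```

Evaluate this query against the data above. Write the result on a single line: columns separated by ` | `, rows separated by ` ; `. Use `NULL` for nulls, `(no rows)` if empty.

Pairs (a,b) with same status, a.qty < b.qty, a.id < b.id.
status groups: archived:{1} closed:{5,9} open:{3,4,6,7,8} shipped:{2,10}
Ordered by (a.id, b.id); first 5.

2 | 10 ; 3 | 4 ; 3 | 6 ; 3 | 7 ; 4 | 6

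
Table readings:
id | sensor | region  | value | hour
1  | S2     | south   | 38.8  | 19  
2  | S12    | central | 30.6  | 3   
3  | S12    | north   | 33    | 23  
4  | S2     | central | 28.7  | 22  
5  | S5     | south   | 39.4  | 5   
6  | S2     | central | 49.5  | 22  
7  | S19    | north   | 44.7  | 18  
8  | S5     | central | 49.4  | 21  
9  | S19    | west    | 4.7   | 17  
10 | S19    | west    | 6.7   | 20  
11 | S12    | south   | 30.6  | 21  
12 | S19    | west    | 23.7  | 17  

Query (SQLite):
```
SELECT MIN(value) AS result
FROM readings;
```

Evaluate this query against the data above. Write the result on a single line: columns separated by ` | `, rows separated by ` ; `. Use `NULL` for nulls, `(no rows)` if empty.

4.7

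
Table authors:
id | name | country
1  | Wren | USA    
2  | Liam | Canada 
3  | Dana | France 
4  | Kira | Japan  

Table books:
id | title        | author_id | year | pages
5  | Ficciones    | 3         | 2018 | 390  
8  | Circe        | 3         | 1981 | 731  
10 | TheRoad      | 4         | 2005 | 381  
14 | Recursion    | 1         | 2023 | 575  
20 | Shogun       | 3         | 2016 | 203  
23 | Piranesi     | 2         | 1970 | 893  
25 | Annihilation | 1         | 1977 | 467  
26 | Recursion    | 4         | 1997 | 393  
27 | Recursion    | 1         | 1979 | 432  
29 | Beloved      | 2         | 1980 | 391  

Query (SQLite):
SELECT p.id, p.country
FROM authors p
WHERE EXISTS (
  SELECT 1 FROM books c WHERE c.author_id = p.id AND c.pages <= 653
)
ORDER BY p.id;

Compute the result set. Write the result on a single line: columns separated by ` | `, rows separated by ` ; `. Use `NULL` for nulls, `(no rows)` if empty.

1 | USA ; 2 | Canada ; 3 | France ; 4 | Japan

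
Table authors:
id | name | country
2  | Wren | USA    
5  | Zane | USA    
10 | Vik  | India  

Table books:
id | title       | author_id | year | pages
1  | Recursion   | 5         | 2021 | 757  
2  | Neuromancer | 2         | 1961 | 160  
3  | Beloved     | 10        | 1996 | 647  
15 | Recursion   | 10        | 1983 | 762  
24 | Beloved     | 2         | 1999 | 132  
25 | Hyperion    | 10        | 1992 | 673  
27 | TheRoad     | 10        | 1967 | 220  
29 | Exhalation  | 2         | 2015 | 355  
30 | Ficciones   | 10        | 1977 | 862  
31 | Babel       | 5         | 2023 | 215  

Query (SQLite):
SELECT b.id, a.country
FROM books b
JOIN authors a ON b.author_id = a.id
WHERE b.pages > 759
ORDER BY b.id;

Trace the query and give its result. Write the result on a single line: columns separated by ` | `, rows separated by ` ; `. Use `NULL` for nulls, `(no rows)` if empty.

Each books row matches the authors row where author_id = authors.id.
Then keep rows with b.pages > 759.

15 | India ; 30 | India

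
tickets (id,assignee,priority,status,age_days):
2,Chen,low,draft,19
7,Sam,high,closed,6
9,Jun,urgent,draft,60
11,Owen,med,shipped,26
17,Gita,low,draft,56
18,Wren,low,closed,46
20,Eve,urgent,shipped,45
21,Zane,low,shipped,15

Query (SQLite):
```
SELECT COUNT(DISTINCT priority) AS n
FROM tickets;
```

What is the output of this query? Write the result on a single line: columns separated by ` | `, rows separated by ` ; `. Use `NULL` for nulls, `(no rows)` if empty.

4

Count distinct non-NULL priority values.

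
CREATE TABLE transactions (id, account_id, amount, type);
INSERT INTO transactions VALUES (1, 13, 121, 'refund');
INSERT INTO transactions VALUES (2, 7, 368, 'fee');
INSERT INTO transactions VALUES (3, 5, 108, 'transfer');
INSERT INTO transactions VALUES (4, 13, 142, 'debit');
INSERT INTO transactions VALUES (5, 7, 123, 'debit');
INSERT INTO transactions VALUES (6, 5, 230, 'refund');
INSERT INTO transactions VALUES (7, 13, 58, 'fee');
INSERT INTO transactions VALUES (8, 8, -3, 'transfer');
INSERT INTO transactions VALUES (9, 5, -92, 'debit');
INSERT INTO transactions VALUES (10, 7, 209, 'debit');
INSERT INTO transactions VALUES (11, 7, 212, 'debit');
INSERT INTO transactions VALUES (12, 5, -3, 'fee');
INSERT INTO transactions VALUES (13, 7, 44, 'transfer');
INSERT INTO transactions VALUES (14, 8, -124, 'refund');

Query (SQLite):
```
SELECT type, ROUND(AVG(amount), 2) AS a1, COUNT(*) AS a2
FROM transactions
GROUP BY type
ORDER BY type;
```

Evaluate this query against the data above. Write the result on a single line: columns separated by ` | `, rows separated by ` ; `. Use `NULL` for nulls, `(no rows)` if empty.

debit | 118.8 | 5 ; fee | 141 | 3 ; refund | 75.67 | 3 ; transfer | 49.67 | 3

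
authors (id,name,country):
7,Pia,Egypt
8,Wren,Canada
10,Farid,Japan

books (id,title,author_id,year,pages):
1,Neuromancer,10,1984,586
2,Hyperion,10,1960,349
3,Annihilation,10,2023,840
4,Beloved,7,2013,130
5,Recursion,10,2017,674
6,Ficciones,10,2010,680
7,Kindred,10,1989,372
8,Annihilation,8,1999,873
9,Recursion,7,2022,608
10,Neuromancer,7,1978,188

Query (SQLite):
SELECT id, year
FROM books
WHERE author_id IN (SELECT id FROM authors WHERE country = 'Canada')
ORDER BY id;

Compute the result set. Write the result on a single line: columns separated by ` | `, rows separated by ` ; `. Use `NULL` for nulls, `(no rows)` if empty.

Inner query: authors.id where country = 'Canada'.
Outer: keep books rows whose author_id is in that set.
Inner query → {8}

8 | 1999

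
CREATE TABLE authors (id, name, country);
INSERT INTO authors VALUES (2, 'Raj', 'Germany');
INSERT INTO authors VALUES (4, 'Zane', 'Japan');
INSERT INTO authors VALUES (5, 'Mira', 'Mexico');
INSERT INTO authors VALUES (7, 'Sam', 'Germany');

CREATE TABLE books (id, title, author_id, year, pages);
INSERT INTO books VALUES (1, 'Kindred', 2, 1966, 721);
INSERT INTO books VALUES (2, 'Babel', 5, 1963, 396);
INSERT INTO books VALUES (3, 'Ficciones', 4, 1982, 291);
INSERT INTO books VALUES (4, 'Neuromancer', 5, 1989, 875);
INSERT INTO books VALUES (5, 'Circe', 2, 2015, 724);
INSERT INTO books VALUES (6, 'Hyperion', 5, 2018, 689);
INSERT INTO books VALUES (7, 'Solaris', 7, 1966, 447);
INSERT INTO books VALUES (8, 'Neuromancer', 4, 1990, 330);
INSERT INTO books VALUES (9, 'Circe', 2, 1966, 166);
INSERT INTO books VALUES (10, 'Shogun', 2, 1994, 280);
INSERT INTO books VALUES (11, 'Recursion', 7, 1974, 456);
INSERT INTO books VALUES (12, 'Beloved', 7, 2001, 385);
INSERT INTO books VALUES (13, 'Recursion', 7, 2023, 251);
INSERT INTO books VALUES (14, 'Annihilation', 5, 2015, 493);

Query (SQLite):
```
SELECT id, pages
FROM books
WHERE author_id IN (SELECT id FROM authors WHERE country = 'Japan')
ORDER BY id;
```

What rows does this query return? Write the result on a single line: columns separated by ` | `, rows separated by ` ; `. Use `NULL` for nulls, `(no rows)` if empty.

3 | 291 ; 8 | 330

Inner query: authors.id where country = 'Japan'.
Outer: keep books rows whose author_id is in that set.
Inner query → {4}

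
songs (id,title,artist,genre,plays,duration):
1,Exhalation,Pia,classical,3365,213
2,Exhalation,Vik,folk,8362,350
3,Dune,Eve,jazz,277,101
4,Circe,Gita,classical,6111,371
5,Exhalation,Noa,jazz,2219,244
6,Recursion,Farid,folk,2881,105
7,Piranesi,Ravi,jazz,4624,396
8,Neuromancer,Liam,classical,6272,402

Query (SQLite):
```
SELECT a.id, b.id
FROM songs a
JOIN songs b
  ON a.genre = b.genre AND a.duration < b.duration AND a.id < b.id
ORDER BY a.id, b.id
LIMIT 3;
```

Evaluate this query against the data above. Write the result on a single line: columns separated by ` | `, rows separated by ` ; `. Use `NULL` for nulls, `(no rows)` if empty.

1 | 4 ; 1 | 8 ; 3 | 5

Pairs (a,b) with same genre, a.duration < b.duration, a.id < b.id.
genre groups: classical:{1,4,8} folk:{2,6} jazz:{3,5,7}
Ordered by (a.id, b.id); first 3.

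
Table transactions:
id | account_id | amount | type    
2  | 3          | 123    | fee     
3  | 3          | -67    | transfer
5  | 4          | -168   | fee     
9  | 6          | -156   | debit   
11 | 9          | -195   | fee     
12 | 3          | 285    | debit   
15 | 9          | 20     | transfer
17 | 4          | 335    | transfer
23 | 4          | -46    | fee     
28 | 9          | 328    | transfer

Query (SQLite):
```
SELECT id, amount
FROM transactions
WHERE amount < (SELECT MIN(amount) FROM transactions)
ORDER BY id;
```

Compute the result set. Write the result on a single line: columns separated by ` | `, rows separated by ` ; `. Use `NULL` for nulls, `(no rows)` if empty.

(no rows)

Scalar subquery: MIN(amount) over all transactions rows = -195.
Keep rows where amount < that value.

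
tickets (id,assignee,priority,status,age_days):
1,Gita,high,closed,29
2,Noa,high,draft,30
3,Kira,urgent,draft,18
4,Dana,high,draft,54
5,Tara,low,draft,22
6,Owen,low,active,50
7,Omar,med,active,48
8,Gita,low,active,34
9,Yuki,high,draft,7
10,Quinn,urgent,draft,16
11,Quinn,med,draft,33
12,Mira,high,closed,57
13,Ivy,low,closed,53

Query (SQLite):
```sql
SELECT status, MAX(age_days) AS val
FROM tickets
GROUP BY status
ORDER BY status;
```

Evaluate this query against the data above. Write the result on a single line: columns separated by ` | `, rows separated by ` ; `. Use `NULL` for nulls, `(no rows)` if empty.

active | 50 ; closed | 57 ; draft | 54

Partition tickets by status; compute MAX(age_days) within each group.
  active: ids {6, 7, 8} → MAX(age_days)=50
  closed: ids {1, 12, 13} → MAX(age_days)=57
  draft: ids {2, 3, 4, 5, 9, 10, 11} → MAX(age_days)=54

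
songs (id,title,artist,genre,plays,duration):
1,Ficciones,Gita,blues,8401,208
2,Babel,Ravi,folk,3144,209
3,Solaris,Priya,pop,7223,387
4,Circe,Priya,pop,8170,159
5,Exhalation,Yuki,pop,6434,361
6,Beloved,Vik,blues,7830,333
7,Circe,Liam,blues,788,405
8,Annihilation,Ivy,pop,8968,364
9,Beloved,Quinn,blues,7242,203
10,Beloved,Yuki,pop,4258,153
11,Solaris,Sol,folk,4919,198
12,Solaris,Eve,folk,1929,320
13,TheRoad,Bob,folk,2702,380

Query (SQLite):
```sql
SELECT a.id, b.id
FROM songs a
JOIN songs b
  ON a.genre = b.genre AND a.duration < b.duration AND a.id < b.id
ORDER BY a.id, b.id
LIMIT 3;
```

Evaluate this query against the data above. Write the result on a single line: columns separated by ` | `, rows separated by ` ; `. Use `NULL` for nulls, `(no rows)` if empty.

1 | 6 ; 1 | 7 ; 2 | 12

Pairs (a,b) with same genre, a.duration < b.duration, a.id < b.id.
genre groups: blues:{1,6,7,9} folk:{2,11,12,13} pop:{3,4,5,8,10}
Ordered by (a.id, b.id); first 3.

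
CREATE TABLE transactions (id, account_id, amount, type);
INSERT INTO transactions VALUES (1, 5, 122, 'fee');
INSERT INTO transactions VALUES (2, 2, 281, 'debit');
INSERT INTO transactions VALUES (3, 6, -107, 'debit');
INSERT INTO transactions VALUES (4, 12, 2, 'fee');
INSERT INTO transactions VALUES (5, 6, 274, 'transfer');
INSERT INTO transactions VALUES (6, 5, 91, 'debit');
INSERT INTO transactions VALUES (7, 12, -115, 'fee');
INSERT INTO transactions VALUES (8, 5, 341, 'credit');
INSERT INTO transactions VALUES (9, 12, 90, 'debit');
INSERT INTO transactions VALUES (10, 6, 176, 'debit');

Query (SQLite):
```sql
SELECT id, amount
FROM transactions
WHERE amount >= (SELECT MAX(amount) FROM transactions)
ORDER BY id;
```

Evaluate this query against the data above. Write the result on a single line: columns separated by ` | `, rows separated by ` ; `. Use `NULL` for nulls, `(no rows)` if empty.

Scalar subquery: MAX(amount) over all transactions rows = 341.
Keep rows where amount >= that value.

8 | 341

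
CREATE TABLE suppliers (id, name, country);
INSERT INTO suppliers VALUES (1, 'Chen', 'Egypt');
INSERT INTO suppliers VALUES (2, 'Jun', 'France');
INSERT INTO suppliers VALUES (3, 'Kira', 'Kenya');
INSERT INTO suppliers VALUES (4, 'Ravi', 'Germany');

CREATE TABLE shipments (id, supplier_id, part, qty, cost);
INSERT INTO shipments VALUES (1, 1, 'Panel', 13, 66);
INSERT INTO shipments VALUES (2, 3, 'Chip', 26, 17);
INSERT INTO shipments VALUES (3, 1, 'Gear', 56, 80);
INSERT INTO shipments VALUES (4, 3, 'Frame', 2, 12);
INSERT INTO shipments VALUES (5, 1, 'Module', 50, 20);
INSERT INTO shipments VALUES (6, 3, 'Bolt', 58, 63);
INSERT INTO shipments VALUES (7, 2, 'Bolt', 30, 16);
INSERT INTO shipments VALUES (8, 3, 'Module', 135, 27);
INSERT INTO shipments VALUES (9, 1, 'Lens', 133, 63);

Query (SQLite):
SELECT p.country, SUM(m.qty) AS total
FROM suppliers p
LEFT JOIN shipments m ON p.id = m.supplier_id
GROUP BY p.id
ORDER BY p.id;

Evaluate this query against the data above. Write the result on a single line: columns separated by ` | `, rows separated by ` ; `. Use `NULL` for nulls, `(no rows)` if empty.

LEFT JOIN keeps every suppliers row; unmatched ones get NULL for shipments columns.
Group by suppliers.id and compute SUM(m.qty). SUM over an all-NULL group is NULL.
  1: ids {1, 3, 5, 9} → SUM(m.qty)=252
  2: ids {7} → SUM(m.qty)=30
  3: ids {2, 4, 6, 8} → SUM(m.qty)=221
  4: ids {—} → SUM(m.qty)=NULL

Egypt | 252 ; France | 30 ; Kenya | 221 ; Germany | NULL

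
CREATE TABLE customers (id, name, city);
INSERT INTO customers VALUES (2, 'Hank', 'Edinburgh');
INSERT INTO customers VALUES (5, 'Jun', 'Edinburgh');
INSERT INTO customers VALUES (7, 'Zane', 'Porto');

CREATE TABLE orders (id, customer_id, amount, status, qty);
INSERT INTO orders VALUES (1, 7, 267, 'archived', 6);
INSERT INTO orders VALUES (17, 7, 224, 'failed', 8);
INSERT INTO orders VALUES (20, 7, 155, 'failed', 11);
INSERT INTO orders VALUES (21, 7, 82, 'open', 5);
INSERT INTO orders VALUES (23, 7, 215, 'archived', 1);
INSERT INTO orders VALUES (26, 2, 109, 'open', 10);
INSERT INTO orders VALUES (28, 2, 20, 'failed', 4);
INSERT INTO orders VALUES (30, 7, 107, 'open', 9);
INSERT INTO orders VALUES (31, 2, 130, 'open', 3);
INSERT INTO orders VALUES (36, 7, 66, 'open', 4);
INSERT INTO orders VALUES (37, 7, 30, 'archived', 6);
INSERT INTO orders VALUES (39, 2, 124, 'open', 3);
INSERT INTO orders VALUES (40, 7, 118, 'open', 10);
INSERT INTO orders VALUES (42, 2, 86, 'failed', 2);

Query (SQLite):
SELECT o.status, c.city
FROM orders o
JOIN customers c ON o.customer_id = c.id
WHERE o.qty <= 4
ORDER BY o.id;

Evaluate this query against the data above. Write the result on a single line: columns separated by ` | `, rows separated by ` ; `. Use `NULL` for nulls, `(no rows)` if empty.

archived | Porto ; failed | Edinburgh ; open | Edinburgh ; open | Porto ; open | Edinburgh ; failed | Edinburgh

Each orders row matches the customers row where customer_id = customers.id.
Then keep rows with o.qty <= 4.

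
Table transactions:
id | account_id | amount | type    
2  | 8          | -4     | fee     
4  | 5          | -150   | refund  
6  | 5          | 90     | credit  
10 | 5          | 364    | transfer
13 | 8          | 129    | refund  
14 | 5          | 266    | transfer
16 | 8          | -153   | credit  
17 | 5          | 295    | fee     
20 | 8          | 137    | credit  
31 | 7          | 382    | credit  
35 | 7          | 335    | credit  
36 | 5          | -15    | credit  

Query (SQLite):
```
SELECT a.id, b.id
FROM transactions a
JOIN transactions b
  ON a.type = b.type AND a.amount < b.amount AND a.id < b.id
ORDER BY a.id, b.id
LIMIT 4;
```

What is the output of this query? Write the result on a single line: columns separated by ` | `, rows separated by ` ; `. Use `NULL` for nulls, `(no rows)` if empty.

Pairs (a,b) with same type, a.amount < b.amount, a.id < b.id.
type groups: credit:{6,16,20,31,35,36} fee:{2,17} refund:{4,13} transfer:{10,14}
Ordered by (a.id, b.id); first 4.

2 | 17 ; 4 | 13 ; 6 | 20 ; 6 | 31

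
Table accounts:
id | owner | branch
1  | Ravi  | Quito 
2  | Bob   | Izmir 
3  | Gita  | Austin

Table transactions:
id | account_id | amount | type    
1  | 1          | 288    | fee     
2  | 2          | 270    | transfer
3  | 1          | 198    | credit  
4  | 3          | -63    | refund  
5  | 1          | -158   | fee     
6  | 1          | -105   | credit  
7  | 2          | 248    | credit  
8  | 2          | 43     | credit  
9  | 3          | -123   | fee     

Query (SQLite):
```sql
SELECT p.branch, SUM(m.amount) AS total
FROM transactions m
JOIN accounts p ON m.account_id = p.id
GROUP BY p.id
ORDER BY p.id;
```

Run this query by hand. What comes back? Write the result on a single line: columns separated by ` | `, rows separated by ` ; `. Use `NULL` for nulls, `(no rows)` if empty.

Join each transactions row to its accounts via account_id.
Group joined rows by accounts.id; compute SUM(m.amount) per group.
  1: ids {1, 3, 5, 6} → SUM(m.amount)=223
  2: ids {2, 7, 8} → SUM(m.amount)=561
  3: ids {4, 9} → SUM(m.amount)=-186

Quito | 223 ; Izmir | 561 ; Austin | -186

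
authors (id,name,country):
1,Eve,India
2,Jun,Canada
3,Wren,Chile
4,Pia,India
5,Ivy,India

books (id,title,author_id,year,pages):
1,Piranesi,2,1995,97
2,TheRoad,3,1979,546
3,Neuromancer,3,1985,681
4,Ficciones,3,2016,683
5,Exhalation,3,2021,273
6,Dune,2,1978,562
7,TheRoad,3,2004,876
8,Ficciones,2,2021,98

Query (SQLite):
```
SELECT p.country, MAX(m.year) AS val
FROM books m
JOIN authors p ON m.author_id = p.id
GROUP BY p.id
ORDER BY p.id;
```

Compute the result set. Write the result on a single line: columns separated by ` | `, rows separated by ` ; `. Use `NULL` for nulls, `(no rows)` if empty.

Join each books row to its authors via author_id.
Group joined rows by authors.id; compute MAX(m.year) per group.
  2: ids {1, 6, 8} → MAX(m.year)=2021
  3: ids {2, 3, 4, 5, 7} → MAX(m.year)=2021

Canada | 2021 ; Chile | 2021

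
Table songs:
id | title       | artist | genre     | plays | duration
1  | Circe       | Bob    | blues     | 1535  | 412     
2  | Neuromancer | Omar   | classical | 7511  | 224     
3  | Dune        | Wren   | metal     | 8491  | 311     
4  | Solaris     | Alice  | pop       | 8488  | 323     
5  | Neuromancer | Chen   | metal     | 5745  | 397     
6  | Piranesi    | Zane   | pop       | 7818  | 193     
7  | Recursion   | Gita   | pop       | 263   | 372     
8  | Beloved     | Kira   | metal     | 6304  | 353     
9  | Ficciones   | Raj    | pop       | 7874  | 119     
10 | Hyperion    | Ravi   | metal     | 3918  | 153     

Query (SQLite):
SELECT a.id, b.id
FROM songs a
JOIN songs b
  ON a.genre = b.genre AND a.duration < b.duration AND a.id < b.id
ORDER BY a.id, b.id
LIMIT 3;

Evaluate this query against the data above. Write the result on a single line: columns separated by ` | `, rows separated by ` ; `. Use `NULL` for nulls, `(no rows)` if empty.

3 | 5 ; 3 | 8 ; 4 | 7

Pairs (a,b) with same genre, a.duration < b.duration, a.id < b.id.
genre groups: blues:{1} classical:{2} metal:{3,5,8,10} pop:{4,6,7,9}
Ordered by (a.id, b.id); first 3.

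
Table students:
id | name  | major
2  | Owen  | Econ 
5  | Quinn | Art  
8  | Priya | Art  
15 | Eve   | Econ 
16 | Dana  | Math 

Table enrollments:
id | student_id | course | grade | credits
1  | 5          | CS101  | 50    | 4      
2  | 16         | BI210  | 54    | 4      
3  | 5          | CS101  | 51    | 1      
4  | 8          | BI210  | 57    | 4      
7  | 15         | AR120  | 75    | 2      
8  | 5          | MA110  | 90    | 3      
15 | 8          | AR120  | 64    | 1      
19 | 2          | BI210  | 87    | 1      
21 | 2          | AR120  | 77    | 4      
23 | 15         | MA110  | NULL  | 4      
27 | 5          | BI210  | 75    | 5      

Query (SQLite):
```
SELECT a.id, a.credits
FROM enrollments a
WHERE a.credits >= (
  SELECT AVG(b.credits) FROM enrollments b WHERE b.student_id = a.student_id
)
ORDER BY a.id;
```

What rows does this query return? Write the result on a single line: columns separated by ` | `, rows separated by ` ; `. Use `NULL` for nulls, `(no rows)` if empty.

1 | 4 ; 2 | 4 ; 4 | 4 ; 21 | 4 ; 23 | 4 ; 27 | 5

For each enrollments row a, compute AVG(credits) over rows sharing a.student_id.
Keep row a if a.credits >= that per-group AVG.
  student_id=2: AVG(credits) = 2.5
  student_id=5: AVG(credits) = 3.25
  student_id=8: AVG(credits) = 2.5
  student_id=15: AVG(credits) = 3.0
  student_id=16: AVG(credits) = 4.0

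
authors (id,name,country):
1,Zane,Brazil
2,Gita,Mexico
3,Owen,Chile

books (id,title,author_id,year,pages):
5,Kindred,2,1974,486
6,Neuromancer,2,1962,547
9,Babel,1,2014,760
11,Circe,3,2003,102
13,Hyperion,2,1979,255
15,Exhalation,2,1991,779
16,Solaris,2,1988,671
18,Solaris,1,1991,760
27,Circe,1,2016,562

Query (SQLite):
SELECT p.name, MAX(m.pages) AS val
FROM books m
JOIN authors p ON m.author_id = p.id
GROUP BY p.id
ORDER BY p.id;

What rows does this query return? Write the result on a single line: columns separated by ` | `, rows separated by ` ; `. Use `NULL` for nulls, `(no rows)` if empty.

Join each books row to its authors via author_id.
Group joined rows by authors.id; compute MAX(m.pages) per group.
  1: ids {9, 18, 27} → MAX(m.pages)=760
  2: ids {5, 6, 13, 15, 16} → MAX(m.pages)=779
  3: ids {11} → MAX(m.pages)=102

Zane | 760 ; Gita | 779 ; Owen | 102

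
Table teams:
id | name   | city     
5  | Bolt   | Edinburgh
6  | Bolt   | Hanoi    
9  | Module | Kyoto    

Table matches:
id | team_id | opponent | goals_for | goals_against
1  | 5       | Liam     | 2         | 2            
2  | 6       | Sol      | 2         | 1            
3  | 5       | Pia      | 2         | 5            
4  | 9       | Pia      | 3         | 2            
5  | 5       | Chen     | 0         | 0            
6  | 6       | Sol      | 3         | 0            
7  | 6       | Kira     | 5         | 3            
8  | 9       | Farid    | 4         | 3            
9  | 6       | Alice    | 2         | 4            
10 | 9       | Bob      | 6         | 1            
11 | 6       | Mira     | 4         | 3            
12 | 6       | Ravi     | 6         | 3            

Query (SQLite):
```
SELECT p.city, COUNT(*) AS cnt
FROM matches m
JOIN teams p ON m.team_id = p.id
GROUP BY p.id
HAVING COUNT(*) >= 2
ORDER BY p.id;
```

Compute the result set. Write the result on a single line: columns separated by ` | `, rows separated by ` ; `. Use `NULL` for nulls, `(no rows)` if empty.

Join each matches row to its teams via team_id.
Group joined rows by teams.id; compute COUNT(*) per group.
HAVING: keep groups with count ≥ 2.
  5: ids {1, 3, 5} → COUNT(*)=3
  6: ids {2, 6, 7, 9, 11, 12} → COUNT(*)=6
  9: ids {4, 8, 10} → COUNT(*)=3

Edinburgh | 3 ; Hanoi | 6 ; Kyoto | 3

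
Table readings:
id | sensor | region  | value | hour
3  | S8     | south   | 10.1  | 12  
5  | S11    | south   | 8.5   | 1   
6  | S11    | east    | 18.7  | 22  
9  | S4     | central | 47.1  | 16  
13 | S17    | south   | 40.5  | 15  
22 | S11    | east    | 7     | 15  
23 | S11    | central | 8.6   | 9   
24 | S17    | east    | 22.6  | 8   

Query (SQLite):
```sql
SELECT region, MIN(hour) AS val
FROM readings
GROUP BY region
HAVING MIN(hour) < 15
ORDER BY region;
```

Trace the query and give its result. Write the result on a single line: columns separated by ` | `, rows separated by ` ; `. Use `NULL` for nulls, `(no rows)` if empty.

central | 9 ; east | 8 ; south | 1

Partition readings by region; compute MIN(hour) within each group.
HAVING: keep groups where MIN(hour) < 15.
  central: ids {9, 23} → MIN(hour)=9
  east: ids {6, 22, 24} → MIN(hour)=8
  south: ids {3, 5, 13} → MIN(hour)=1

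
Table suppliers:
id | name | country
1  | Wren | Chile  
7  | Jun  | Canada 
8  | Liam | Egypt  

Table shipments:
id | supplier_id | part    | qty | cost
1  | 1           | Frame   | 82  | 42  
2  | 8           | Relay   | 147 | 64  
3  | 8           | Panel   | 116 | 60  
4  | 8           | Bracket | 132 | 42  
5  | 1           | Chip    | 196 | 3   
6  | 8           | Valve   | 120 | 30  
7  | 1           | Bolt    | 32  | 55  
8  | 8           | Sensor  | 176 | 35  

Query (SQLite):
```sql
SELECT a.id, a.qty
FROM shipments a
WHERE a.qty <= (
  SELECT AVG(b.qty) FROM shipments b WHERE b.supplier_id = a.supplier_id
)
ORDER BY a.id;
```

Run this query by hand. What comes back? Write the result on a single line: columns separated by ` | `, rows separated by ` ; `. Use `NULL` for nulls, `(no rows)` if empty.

For each shipments row a, compute AVG(qty) over rows sharing a.supplier_id.
Keep row a if a.qty <= that per-group AVG.
  supplier_id=1: AVG(qty) = 103.333333
  supplier_id=8: AVG(qty) = 138.2

1 | 82 ; 3 | 116 ; 4 | 132 ; 6 | 120 ; 7 | 32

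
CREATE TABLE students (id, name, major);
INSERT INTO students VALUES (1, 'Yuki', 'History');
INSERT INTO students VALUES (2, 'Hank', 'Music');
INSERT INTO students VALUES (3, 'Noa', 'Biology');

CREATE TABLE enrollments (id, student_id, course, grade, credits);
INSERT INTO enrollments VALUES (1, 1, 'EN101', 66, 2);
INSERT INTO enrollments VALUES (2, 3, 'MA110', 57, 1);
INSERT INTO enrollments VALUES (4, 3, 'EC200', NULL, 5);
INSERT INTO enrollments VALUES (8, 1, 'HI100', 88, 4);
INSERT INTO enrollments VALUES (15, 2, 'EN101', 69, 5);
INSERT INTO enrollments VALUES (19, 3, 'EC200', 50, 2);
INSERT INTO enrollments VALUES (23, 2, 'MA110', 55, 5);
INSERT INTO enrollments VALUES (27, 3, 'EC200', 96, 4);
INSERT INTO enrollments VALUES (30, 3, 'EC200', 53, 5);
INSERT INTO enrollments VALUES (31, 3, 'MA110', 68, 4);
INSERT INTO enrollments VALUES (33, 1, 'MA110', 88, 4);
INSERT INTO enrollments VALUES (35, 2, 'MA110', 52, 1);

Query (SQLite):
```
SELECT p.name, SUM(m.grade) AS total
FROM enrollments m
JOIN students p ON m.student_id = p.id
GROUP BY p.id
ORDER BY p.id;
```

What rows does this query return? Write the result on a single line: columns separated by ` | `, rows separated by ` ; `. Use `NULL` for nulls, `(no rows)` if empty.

Yuki | 242 ; Hank | 176 ; Noa | 324

Join each enrollments row to its students via student_id.
Group joined rows by students.id; compute SUM(m.grade) per group.
  1: ids {1, 8, 33} → SUM(m.grade)=242
  2: ids {15, 23, 35} → SUM(m.grade)=176
  3: ids {2, 4, 19, 27, 30, 31} → SUM(m.grade)=324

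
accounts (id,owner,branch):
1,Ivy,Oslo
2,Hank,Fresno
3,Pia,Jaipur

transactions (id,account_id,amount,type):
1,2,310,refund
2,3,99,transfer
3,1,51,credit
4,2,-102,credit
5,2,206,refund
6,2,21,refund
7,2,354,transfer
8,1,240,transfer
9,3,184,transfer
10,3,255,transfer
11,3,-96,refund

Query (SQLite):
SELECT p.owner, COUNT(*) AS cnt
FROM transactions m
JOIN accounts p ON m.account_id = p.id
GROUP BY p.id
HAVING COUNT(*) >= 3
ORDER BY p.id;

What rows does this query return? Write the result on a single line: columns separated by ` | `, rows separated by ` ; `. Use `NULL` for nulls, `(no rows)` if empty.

Hank | 5 ; Pia | 4

Join each transactions row to its accounts via account_id.
Group joined rows by accounts.id; compute COUNT(*) per group.
HAVING: keep groups with count ≥ 3.
  1: ids {3, 8} → COUNT(*)=2
  2: ids {1, 4, 5, 6, 7} → COUNT(*)=5
  3: ids {2, 9, 10, 11} → COUNT(*)=4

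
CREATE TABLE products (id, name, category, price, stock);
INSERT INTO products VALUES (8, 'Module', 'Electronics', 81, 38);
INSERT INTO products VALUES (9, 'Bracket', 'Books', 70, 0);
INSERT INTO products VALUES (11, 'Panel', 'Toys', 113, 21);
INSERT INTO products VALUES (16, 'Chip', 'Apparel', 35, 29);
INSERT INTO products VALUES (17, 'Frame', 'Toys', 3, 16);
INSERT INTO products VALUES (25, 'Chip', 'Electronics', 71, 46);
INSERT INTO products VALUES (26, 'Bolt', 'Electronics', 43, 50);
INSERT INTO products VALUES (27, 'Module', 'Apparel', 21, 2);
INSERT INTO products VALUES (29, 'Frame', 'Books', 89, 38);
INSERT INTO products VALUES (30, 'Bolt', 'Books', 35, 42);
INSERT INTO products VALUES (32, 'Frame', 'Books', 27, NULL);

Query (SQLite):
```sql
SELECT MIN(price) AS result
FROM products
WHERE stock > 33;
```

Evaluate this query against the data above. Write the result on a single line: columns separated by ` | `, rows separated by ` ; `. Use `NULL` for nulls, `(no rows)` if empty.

35

Rows where stock > 33 → price values: [81, 71, 43, 89, 35].
MIN of non-NULL values = 35.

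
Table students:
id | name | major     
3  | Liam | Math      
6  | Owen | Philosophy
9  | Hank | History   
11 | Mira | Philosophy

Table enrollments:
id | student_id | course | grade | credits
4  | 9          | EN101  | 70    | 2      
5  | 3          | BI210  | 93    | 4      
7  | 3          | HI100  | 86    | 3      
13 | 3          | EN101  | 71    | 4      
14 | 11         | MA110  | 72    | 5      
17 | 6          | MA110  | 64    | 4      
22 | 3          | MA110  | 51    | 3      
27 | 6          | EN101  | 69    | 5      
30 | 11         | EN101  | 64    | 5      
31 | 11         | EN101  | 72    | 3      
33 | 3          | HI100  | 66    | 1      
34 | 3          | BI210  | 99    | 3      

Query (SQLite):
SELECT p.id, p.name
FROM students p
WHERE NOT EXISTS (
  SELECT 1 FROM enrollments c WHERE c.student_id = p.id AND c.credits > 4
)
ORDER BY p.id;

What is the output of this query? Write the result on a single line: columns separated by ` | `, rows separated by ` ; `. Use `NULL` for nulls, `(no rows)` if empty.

For each students row, check whether any enrollments with matching student_id has credits > 4.
Keep rows where that is false.

3 | Liam ; 9 | Hank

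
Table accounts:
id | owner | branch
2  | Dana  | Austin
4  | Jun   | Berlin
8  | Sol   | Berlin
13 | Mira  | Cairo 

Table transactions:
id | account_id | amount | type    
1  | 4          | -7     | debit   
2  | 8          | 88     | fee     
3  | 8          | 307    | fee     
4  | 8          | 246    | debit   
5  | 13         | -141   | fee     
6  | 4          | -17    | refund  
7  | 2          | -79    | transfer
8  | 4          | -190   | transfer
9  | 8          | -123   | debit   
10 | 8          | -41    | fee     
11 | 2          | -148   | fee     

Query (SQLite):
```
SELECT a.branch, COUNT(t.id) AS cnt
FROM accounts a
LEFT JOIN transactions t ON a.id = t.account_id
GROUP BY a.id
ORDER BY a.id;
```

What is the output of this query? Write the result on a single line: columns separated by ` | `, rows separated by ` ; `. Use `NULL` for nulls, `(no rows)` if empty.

LEFT JOIN keeps every accounts row; unmatched ones get NULL for transactions columns.
Group by accounts.id and compute COUNT(t.id). COUNT(col) of an all-NULL group is 0.
  2: ids {7, 11} → COUNT(t.id)=2
  4: ids {1, 6, 8} → COUNT(t.id)=3
  8: ids {2, 3, 4, 9, 10} → COUNT(t.id)=5
  13: ids {5} → COUNT(t.id)=1

Austin | 2 ; Berlin | 3 ; Berlin | 5 ; Cairo | 1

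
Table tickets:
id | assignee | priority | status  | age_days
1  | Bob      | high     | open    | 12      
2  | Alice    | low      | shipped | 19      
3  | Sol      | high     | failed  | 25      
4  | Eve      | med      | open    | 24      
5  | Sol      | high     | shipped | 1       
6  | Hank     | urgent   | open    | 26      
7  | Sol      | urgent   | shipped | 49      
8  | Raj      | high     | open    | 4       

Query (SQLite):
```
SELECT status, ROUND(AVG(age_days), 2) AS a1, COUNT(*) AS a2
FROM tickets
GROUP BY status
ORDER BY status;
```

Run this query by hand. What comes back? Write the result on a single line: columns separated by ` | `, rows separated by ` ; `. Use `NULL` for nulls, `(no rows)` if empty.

failed | 25 | 1 ; open | 16.5 | 4 ; shipped | 23 | 3

Group tickets by status.
Per group compute: ROUND(AVG(age_days), 2), COUNT(*).
  failed: ids {3} → ROUND(AVG(age_days), 2)=25, COUNT(*)=1
  open: ids {1, 4, 6, 8} → ROUND(AVG(age_days), 2)=16.5, COUNT(*)=4
  shipped: ids {2, 5, 7} → ROUND(AVG(age_days), 2)=23, COUNT(*)=3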